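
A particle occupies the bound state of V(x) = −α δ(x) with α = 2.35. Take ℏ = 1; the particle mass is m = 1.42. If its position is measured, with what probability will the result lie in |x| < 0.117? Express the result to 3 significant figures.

The normalised bound state is ψ = √κ e^{−κ|x|} with κ = mα/ℏ² = 3.337.
P(|x| < d) = ∫_{−d}^{d} κ e^{−2κ|x|} dx = 1 − e^{−2κd} = 1 − e^{−0.7809} = 0.5420.

P = 0.542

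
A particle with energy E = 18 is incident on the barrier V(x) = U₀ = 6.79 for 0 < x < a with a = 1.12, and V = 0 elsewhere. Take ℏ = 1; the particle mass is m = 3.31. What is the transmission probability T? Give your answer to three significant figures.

T = 0.997

E > U₀: inside the barrier k₂ = √(2m(E − U₀))/ℏ = 8.615, k₂a = 9.648.
T = [1 + U₀² sin²(k₂a) / (4E(E − U₀))]⁻¹ = 1/1.003 = 0.997.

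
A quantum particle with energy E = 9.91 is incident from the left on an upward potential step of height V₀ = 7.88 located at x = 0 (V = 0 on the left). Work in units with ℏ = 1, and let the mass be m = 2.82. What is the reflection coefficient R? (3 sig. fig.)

R = 0.142

On each side the TISE gives plane waves with k = √(2m(E − V))/ℏ: k₁ = √(2·2.82·9.91) = 7.476, k₂ = √(2·2.82·2.03) = 3.384.
Continuity of ψ and ψ′ at the step yields the reflection amplitude r = (k₁ − k₂)/(k₁ + k₂) = 0.3768; thus R = |r|² = 0.1420, T = 0.8580.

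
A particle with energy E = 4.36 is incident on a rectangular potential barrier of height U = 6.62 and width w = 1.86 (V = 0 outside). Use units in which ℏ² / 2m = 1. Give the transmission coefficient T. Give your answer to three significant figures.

Since E < U the interior solution is evanescent with decay constant κ = √(2m(U − E))/ℏ = 1.503.
κw = 2.796, sinh(κw) = 8.161.
The exact tunnelling result is T⁻¹ = 1 + U² sinh²(κw) / [4E(U − E)] = 75.05, so T = 0.0133.

T = 0.0133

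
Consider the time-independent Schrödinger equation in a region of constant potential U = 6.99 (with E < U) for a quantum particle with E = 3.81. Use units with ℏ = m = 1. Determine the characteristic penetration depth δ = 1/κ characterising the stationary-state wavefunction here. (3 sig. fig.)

δ = 0.397

Since E < U the TISE in this region is ψ'' = κ²ψ with κ = √(2m(U − E))/ℏ.
κ = √(2 × 1 × 3.18) = 2.522. The penetration depth is δ = 1/κ = 0.397.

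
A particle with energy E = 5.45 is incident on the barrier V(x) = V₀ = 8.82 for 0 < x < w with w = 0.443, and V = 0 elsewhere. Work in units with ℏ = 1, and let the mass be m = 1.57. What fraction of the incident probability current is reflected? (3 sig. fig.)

R = 0.808

Since E < V₀ the interior solution is evanescent with decay constant κ = √(2m(V₀ − E))/ℏ = 3.253.
κw = 1.441, sinh(κw) = 1.994.
The exact tunnelling result is T⁻¹ = 1 + V₀² sinh²(κw) / [4E(V₀ − E)] = 5.211, so T = 0.192.
R = 1 − T = 0.808.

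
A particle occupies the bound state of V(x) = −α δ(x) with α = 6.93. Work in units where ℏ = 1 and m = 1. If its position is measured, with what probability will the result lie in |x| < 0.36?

The normalised bound state is ψ = √κ e^{−κ|x|} with κ = mα/ℏ² = 6.930.
P(|x| < d) = ∫_{−d}^{d} κ e^{−2κ|x|} dx = 1 − e^{−2κd} = 1 − e^{−4.990} = 0.9932.

P = 0.993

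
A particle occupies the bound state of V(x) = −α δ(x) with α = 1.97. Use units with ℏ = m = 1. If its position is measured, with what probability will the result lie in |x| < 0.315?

P = 0.711

The normalised bound state is ψ = √κ e^{−κ|x|} with κ = mα/ℏ² = 1.970.
P(|x| < d) = ∫_{−d}^{d} κ e^{−2κ|x|} dx = 1 − e^{−2κd} = 1 − e^{−1.241} = 0.7109.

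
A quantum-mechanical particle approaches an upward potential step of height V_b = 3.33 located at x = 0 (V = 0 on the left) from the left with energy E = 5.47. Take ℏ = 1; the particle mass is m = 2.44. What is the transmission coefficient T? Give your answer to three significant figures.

The wavenumbers are k₁ = √(2mE)/ℏ = 5.167 on the left and k₂ = √(2m(E − V_b))/ℏ = 3.232 on the right.
Matching ψ and ψ′ at x = 0 gives r = (k₁ − k₂)/(k₁ + k₂), so R = r² = 0.05309 and T = 1 − R = 0.9469.

T = 0.947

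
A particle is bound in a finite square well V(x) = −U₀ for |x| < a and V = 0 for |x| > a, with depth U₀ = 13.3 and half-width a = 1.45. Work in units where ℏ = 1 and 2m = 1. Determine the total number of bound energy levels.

N = 4

The dimensionless depth is z₀ = a√(2mU₀)/ℏ = 1.45 × √(13.30) = 5.288.
The even/odd transcendental equations gain one root per π/2 in z₀, giving N = 1 + ⌊2z₀/π⌋ = 1 + ⌊3.366⌋ = 4.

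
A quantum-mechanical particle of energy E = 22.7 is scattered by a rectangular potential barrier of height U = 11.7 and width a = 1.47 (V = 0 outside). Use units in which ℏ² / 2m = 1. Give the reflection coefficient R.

Above the barrier the interior wavenumber is k₂ = √(2m(E − U))/ℏ = 3.317, giving phase k₂a = 4.875.
T = [1 + U² sin²(k₂a) / (4E(E − U))]⁻¹ = 1/1.133 = 0.882.
R = 1 − T = 0.118.

R = 0.118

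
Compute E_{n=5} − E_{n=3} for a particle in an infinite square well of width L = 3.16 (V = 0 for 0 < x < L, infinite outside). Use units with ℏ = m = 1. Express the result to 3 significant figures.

E_n = n²π²ℏ²/(2mL²), so ΔE = (5² − 3²) π²ℏ²/(2mL²).
ΔE = 16 × π² / (2 × 1 × 3.16²) = 7.907.

ΔE = 7.91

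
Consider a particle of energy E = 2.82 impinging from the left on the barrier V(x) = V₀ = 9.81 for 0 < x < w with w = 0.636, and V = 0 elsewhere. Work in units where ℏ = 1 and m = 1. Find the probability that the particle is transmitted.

E < V₀: inside the barrier ψ ∝ e^{±κx} with κ = √(2m(V₀ − E))/ℏ = 3.739.
κw = 2.378, sinh(κw) = 5.345.
The exact tunnelling result is T⁻¹ = 1 + V₀² sinh²(κw) / [4E(V₀ − E)] = 35.87, so T = 0.0279.

T = 0.0279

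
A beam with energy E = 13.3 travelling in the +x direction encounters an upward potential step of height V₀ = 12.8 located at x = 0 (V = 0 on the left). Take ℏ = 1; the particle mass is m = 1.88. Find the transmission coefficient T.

On each side the TISE gives plane waves with k = √(2m(E − V))/ℏ: k₁ = √(2·1.88·13.3) = 7.072, k₂ = √(2·1.88·0.5) = 1.371.
Continuity of ψ and ψ′ at the step yields the reflection amplitude r = (k₁ − k₂)/(k₁ + k₂) = 0.6752; thus R = |r|² = 0.4559, T = 0.5441.

T = 0.544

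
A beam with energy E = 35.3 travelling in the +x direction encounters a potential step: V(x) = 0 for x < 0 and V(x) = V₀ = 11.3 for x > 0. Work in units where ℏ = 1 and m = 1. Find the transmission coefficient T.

T = 0.991

On each side the TISE gives plane waves with k = √(2m(E − V))/ℏ: k₁ = √(2·1·35.3) = 8.402, k₂ = √(2·1·24) = 6.928.
Continuity of ψ and ψ′ at the step yields the reflection amplitude r = (k₁ − k₂)/(k₁ + k₂) = 0.09616; thus R = |r|² = 0.009247, T = 0.9908.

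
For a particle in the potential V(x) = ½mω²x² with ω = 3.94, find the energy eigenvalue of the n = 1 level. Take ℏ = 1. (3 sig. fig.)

Using E_n = (n + ½)ℏω: E_1 = 1.5 × 3.94 = 5.910.

E = 5.91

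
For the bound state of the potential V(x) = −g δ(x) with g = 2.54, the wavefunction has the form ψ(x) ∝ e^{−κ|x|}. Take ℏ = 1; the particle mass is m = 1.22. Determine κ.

Integrating the TISE across x = 0 gives the cusp condition ψ'(0⁺) − ψ'(0⁻) = −(2mg/ℏ²)ψ(0).
With ψ ∝ e^{−κ|x|} this yields −2κ = −2mg/ℏ², so κ = mg/ℏ² = 3.099.

κ = 3.10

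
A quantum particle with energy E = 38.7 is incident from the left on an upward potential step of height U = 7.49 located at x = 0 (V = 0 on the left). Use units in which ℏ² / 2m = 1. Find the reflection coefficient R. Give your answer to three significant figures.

R = 0.00289

On each side the TISE gives plane waves with k = √(2m(E − V))/ℏ: k₁ = √(2·½·38.7) = 6.221, k₂ = √(2·½·31.21) = 5.587.
Matching ψ and ψ′ at x = 0 gives r = (k₁ − k₂)/(k₁ + k₂), so R = r² = 0.002886 and T = 1 − R = 0.9971.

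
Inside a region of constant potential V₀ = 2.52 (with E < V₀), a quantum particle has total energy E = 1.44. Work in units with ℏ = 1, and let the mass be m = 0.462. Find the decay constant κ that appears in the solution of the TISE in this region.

Since E < V₀ the TISE in this region is ψ'' = κ²ψ with κ = √(2m(V₀ − E))/ℏ.
κ = √(2 × 0.462 × 1.08) = 0.9990.

κ = 0.999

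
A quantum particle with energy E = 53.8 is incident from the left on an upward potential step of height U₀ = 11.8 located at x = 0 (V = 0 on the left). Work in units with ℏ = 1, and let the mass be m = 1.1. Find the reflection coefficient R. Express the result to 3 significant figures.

On each side the TISE gives plane waves with k = √(2m(E − V))/ℏ: k₁ = √(2·1.1·53.8) = 10.88, k₂ = √(2·1.1·42) = 9.612.
Matching ψ and ψ′ at x = 0 gives r = (k₁ − k₂)/(k₁ + k₂), so R = r² = 0.003822 and T = 1 − R = 0.9962.

R = 0.00382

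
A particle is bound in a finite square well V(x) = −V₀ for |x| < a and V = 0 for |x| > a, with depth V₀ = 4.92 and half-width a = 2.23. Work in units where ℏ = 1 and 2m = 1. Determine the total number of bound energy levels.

N = 4

Define the well-strength parameter z₀ = (a/ℏ)√(2mV₀) = 2.23 × √(2·0.5·4.92) = 4.946.
The even/odd transcendental equations gain one root per π/2 in z₀, giving N = 1 + ⌊2z₀/π⌋ = 1 + ⌊3.149⌋ = 4.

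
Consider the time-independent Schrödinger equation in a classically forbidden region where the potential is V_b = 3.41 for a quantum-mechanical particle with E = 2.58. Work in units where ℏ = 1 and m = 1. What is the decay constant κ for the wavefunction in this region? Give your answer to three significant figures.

κ = 1.29

Since E < V_b the TISE in this region is ψ'' = κ²ψ with κ = √(2m(V_b − E))/ℏ.
κ = √(2 × 1 × 0.83) = 1.288.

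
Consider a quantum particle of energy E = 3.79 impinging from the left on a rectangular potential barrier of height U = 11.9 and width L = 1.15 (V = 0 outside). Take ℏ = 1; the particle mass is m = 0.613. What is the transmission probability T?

Since E < U the interior solution is evanescent with decay constant κ = √(2m(U − E))/ℏ = 3.153.
κL = 3.626, sinh(κL) = 18.77.
The exact tunnelling result is T⁻¹ = 1 + U² sinh²(κL) / [4E(U − E)] = 406.9, so T = 0.00246.

T = 0.00246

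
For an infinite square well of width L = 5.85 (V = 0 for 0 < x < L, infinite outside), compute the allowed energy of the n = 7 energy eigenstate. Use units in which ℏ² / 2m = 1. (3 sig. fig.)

Requiring ψ(0) = ψ(L) = 0 quantises k = nπ/L, hence E_n = ℏ²k²/2m = n²π²ℏ²/(2mL²).
E_7 = 7² × π² / (2 × 0.5 × 5.85²) = 14.13.

E = 14.1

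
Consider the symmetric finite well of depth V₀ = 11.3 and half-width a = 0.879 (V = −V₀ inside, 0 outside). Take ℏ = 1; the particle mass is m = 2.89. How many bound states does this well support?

N = 5

The dimensionless depth is z₀ = a√(2mV₀)/ℏ = 0.879 × √(65.31) = 7.104.
The even/odd transcendental equations gain one root per π/2 in z₀, giving N = 1 + ⌊2z₀/π⌋ = 1 + ⌊4.522⌋ = 5.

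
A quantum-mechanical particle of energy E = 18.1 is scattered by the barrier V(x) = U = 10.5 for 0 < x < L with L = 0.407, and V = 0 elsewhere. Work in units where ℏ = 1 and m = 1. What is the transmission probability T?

T = 0.833

E > U: inside the barrier k₂ = √(2m(E − U))/ℏ = 3.899, k₂L = 1.587.
T = [1 + U² sin²(k₂L) / (4E(E − U))]⁻¹ = 1/1.200 = 0.833.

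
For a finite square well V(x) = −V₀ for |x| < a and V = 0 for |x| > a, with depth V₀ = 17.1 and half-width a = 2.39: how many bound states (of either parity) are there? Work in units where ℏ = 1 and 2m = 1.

The dimensionless depth is z₀ = a√(2mV₀)/ℏ = 2.39 × √(17.10) = 9.883.
A new bound state (alternating even/odd) appears each time z₀ passes a multiple of π/2, so N = ⌊2z₀/π⌋ + 1 = ⌊6.292⌋ + 1 = 7.

N = 7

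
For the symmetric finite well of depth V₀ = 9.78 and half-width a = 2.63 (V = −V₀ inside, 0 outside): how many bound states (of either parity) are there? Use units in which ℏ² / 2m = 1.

The dimensionless depth is z₀ = a√(2mV₀)/ℏ = 2.63 × √(9.780) = 8.225.
A new bound state (alternating even/odd) appears each time z₀ passes a multiple of π/2, so N = ⌊2z₀/π⌋ + 1 = ⌊5.236⌋ + 1 = 6.

N = 6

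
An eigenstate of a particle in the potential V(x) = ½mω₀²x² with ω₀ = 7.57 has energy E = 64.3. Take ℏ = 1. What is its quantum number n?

n = 8

E_n = ℏω₀(n + ½) ⇒ n = E/(ℏω₀) − ½ = 64.3/7.57 − 0.5 = 7.994 → n = 8.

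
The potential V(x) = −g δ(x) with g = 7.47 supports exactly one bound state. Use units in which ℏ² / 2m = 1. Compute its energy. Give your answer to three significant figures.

E = -14.0

The bound state is ψ(x) = √κ e^{−κ|x|}. The derivative jump ψ'(0⁺) − ψ'(0⁻) = −(2mg/ℏ²)ψ(0) fixes κ = mg/ℏ² = 3.735.
Then E = −ℏ²κ²/(2m) = −mg²/(2ℏ²) = -13.95.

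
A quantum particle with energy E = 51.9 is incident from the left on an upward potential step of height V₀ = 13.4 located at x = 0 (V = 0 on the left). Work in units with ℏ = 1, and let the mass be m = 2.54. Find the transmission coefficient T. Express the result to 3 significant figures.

T = 0.994

The wavenumbers are k₁ = √(2mE)/ℏ = 16.24 on the left and k₂ = √(2m(E − V₀))/ℏ = 13.98 on the right.
Continuity of ψ and ψ′ at the step yields the reflection amplitude r = (k₁ − k₂)/(k₁ + k₂) = 0.07453; thus R = |r|² = 0.005554, T = 0.9944.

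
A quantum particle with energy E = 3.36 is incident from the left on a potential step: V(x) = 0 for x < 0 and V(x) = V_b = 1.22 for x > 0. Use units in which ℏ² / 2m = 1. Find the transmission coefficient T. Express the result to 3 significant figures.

On each side the TISE gives plane waves with k = √(2m(E − V))/ℏ: k₁ = √(2·½·3.36) = 1.833, k₂ = √(2·½·2.14) = 1.463.
Matching ψ and ψ′ at x = 0 gives r = (k₁ − k₂)/(k₁ + k₂), so R = r² = 0.01261 and T = 1 − R = 0.9874.

T = 0.987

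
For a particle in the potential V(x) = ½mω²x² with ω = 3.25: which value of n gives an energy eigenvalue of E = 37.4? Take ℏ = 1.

Invert E_n = (n + ½)ℏω: n = E/ℏω − ½ = 11.008, so n = 11.

n = 11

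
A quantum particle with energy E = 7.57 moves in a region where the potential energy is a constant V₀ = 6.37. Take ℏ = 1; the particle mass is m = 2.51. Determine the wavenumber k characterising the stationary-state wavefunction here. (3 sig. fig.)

With E > V₀ the solution is oscillatory, ψ ∝ e^{±ikx} with k = √(2m(E − V₀))/ℏ.
k = √(2 × 2.51 × 1.2) = 2.454.

k = 2.45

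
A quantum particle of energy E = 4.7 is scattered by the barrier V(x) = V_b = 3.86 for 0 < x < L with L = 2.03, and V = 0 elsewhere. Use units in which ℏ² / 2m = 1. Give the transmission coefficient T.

Above the barrier the interior wavenumber is k₂ = √(2m(E − V_b))/ℏ = 0.9165, giving phase k₂L = 1.861.
Matching at both interfaces gives T⁻¹ = 1 + V_b² sin²(k₂L) / [4E(E − V_b)] = 1.866, hence T = 0.536.

T = 0.536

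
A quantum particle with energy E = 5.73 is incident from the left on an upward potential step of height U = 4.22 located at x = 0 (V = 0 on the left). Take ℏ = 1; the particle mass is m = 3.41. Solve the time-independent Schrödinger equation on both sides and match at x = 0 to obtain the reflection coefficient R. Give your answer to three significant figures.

On each side the TISE gives plane waves with k = √(2m(E − V))/ℏ: k₁ = √(2·3.41·5.73) = 6.251, k₂ = √(2·3.41·1.51) = 3.209.
Matching ψ and ψ′ at x = 0 gives r = (k₁ − k₂)/(k₁ + k₂), so R = r² = 0.1034 and T = 1 − R = 0.8966.

R = 0.103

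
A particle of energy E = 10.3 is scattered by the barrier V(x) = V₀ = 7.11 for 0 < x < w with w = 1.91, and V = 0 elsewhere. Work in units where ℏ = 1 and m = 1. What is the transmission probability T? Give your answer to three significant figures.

Above the barrier the interior wavenumber is k₂ = √(2m(E − V₀))/ℏ = 2.526, giving phase k₂w = 4.824.
T = [1 + V₀² sin²(k₂w) / (4E(E − V₀))]⁻¹ = 1/1.380 = 0.725.

T = 0.725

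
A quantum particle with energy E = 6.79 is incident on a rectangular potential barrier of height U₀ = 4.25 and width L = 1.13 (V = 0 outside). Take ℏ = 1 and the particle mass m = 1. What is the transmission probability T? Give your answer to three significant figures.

E > U₀: inside the barrier k₂ = √(2m(E − U₀))/ℏ = 2.254, k₂L = 2.547.
T = [1 + U₀² sin²(k₂L) / (4E(E − U₀))]⁻¹ = 1/1.082 = 0.924.

T = 0.924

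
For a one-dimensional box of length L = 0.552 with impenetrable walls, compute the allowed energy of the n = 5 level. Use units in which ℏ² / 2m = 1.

E = 810

The infinite-well eigenfunctions ψ_n = √(2/L) sin(nπx/L) vanish at both walls, giving E_n = n²π²ℏ²/(2mL²).
E_5 = 5² × π² / (2 × 0.5 × 0.552²) = 809.8.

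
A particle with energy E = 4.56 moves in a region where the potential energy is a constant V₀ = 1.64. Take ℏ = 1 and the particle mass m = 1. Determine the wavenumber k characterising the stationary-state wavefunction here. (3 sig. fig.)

With E > V₀ the solution is oscillatory, ψ ∝ e^{±ikx} with k = √(2m(E − V₀))/ℏ.
k = √(2 × 1 × 2.92) = 2.417.

k = 2.42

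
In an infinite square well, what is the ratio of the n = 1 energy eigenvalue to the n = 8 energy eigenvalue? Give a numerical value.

0.015625

Since E_n ∝ n², the ratio is (1/8)² = 0.015625.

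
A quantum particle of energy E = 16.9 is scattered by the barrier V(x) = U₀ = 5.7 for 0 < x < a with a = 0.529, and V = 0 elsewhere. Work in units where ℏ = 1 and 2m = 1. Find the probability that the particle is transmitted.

T = 0.960

Above the barrier the interior wavenumber is k₂ = √(2m(E − U₀))/ℏ = 3.347, giving phase k₂a = 1.770.
Matching at both interfaces gives T⁻¹ = 1 + U₀² sin²(k₂a) / [4E(E − U₀)] = 1.041, hence T = 0.960.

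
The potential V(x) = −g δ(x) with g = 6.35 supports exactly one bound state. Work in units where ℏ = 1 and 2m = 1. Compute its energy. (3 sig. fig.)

The bound state is ψ(x) = √κ e^{−κ|x|}. The derivative jump ψ'(0⁺) − ψ'(0⁻) = −(2mg/ℏ²)ψ(0) fixes κ = mg/ℏ² = 3.175.
Then E = −ℏ²κ²/(2m) = −mg²/(2ℏ²) = -10.08.

E = -10.1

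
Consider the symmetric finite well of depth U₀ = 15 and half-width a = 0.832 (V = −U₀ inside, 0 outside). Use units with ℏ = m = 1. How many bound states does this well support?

N = 3

Define the well-strength parameter z₀ = (a/ℏ)√(2mU₀) = 0.832 × √(2·1·15) = 4.557.
The even/odd transcendental equations gain one root per π/2 in z₀, giving N = 1 + ⌊2z₀/π⌋ = 1 + ⌊2.901⌋ = 3.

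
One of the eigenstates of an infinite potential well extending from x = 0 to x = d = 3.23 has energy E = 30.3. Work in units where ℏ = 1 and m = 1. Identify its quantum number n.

For an infinite well E_n = n²π²ℏ²/(2md²), so n = (d/πℏ)√(2mE).
n = (3.23/π) × √(2 × 1 × 30.3) = 8.004 → n = 8.

n = 8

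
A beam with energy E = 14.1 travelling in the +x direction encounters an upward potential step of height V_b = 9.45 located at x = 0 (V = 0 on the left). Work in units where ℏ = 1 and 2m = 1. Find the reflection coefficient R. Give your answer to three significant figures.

R = 0.0731

On each side the TISE gives plane waves with k = √(2m(E − V))/ℏ: k₁ = √(2·½·14.1) = 3.755, k₂ = √(2·½·4.65) = 2.156.
Matching ψ and ψ′ at x = 0 gives r = (k₁ − k₂)/(k₁ + k₂), so R = r² = 0.07313 and T = 1 − R = 0.9269.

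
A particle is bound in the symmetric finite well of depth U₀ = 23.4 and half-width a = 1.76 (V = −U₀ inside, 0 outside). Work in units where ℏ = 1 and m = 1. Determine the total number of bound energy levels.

N = 8

The dimensionless depth is z₀ = a√(2mU₀)/ℏ = 1.76 × √(46.80) = 12.04.
The even/odd transcendental equations gain one root per π/2 in z₀, giving N = 1 + ⌊2z₀/π⌋ = 1 + ⌊7.665⌋ = 8.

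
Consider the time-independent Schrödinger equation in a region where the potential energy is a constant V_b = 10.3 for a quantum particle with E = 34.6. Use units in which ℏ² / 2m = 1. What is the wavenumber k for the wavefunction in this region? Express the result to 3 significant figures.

With E > V_b the solution is oscillatory, ψ ∝ e^{±ikx} with k = √(2m(E − V_b))/ℏ.
k = √(2 × 0.5 × 24.3) = 4.930.

k = 4.93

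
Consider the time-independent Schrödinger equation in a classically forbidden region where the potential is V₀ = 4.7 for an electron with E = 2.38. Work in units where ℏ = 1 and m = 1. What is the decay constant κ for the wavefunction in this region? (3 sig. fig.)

κ = 2.15

Since E < V₀ the TISE in this region is ψ'' = κ²ψ with κ = √(2m(V₀ − E))/ℏ.
κ = √(2 × 1 × 2.32) = 2.154.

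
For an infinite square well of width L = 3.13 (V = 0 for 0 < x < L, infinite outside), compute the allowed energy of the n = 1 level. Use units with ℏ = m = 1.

E = 0.504

The infinite-well eigenfunctions ψ_n = √(2/L) sin(nπx/L) vanish at both walls, giving E_n = n²π²ℏ²/(2mL²).
E_1 = 1² × π² / (2 × 1 × 3.13²) = 0.5037.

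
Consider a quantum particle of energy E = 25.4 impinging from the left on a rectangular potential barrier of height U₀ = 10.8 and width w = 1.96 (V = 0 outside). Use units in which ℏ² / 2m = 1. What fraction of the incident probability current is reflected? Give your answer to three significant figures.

R = 0.0642

E > U₀: inside the barrier k₂ = √(2m(E − U₀))/ℏ = 3.821, k₂w = 7.489.
Matching at both interfaces gives T⁻¹ = 1 + U₀² sin²(k₂w) / [4E(E − U₀)] = 1.069, hence T = 0.936.
R = 1 − T = 0.0642.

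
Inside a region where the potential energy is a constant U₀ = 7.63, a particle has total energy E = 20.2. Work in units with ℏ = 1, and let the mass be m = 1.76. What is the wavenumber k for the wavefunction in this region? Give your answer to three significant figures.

k = 6.65

With E > U₀ the solution is oscillatory, ψ ∝ e^{±ikx} with k = √(2m(E − U₀))/ℏ.
k = √(2 × 1.76 × 12.57) = 6.652.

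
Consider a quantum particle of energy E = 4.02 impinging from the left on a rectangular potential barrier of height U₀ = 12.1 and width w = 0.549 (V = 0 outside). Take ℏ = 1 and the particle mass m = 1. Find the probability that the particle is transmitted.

E < U₀: inside the barrier ψ ∝ e^{±κx} with κ = √(2m(U₀ − E))/ℏ = 4.020.
κw = 2.207, sinh(κw) = 4.489.
Matching ψ, ψ′ at both faces gives T = [1 + U₀² sinh²(κw) / (4E(U₀ − E))]⁻¹ = 1/23.71 = 0.0422.

T = 0.0422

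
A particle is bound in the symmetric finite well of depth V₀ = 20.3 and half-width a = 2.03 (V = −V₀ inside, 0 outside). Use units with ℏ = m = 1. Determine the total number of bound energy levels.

Define the well-strength parameter z₀ = (a/ℏ)√(2mV₀) = 2.03 × √(2·1·20.3) = 12.93.
The even/odd transcendental equations gain one root per π/2 in z₀, giving N = 1 + ⌊2z₀/π⌋ = 1 + ⌊8.235⌋ = 9.

N = 9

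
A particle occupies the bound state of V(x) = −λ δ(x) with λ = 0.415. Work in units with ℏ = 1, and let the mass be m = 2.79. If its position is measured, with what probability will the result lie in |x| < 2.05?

P = 0.991

The normalised bound state is ψ = √κ e^{−κ|x|} with κ = mλ/ℏ² = 1.158.
P(|x| < d) = ∫_{−d}^{d} κ e^{−2κ|x|} dx = 1 − e^{−2κd} = 1 − e^{−4.747} = 0.9913.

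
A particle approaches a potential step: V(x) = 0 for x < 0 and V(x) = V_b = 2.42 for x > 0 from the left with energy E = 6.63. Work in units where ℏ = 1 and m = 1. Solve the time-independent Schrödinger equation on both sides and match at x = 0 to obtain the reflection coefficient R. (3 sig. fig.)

R = 0.0128

The wavenumbers are k₁ = √(2mE)/ℏ = 3.641 on the left and k₂ = √(2m(E − V_b))/ℏ = 2.902 on the right.
Matching ψ and ψ′ at x = 0 gives r = (k₁ − k₂)/(k₁ + k₂), so R = r² = 0.01278 and T = 1 − R = 0.9872.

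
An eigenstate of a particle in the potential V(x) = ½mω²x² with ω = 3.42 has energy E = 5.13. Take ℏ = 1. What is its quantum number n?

n = 1

Invert E_n = (n + ½)ℏω: n = E/ℏω − ½ = 1.000, so n = 1.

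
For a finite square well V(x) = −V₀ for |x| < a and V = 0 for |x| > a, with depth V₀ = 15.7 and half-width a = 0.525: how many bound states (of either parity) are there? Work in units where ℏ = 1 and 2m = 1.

The dimensionless depth is z₀ = a√(2mV₀)/ℏ = 0.525 × √(15.70) = 2.080.
The even/odd transcendental equations gain one root per π/2 in z₀, giving N = 1 + ⌊2z₀/π⌋ = 1 + ⌊1.324⌋ = 2.

N = 2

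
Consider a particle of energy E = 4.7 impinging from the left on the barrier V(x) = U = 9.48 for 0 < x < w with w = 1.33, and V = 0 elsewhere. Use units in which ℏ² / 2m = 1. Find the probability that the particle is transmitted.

Since E < U the interior solution is evanescent with decay constant κ = √(2m(U − E))/ℏ = 2.186.
κw = 2.908, sinh(κw) = 9.131.
The exact tunnelling result is T⁻¹ = 1 + U² sinh²(κw) / [4E(U − E)] = 84.38, so T = 0.0119.

T = 0.0119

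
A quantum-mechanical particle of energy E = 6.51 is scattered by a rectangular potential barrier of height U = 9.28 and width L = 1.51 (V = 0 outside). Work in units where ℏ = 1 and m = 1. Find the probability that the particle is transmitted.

T = 0.00274

E < U: inside the barrier ψ ∝ e^{±κx} with κ = √(2m(U − E))/ℏ = 2.354.
κL = 3.554, sinh(κL) = 17.46.
Matching ψ, ψ′ at both faces gives T = [1 + U² sinh²(κL) / (4E(U − E))]⁻¹ = 1/365.1 = 0.00274.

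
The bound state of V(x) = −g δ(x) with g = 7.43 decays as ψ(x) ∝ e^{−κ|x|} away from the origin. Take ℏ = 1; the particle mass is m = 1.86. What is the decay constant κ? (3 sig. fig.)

κ = 13.8

Integrating the TISE across x = 0 gives the cusp condition ψ'(0⁺) − ψ'(0⁻) = −(2mg/ℏ²)ψ(0).
With ψ ∝ e^{−κ|x|} this yields −2κ = −2mg/ℏ², so κ = mg/ℏ² = 13.82.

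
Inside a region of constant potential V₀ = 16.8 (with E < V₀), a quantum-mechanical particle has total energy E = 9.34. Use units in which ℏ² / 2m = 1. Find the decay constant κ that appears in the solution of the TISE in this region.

Since E < V₀ the TISE in this region is ψ'' = κ²ψ with κ = √(2m(V₀ − E))/ℏ.
κ = √(2 × 0.5 × 7.46) = 2.731.

κ = 2.73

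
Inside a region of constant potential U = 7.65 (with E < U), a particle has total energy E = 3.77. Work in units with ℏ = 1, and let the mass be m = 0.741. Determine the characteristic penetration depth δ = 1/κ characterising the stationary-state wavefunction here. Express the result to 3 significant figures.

δ = 0.417

Since E < U the TISE in this region is ψ'' = κ²ψ with κ = √(2m(U − E))/ℏ.
κ = √(2 × 0.741 × 3.88) = 2.398. The penetration depth is δ = 1/κ = 0.417.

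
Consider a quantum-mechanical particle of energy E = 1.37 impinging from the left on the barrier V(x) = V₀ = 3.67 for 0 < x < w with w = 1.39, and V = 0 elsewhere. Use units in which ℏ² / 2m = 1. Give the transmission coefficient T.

T = 0.0538

E < V₀: inside the barrier ψ ∝ e^{±κx} with κ = √(2m(V₀ − E))/ℏ = 1.517.
κw = 2.108, sinh(κw) = 4.055.
The exact tunnelling result is T⁻¹ = 1 + V₀² sinh²(κw) / [4E(V₀ − E)] = 18.57, so T = 0.0538.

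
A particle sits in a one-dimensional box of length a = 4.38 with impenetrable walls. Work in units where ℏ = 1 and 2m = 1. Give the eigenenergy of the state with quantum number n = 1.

Requiring ψ(0) = ψ(a) = 0 quantises k = nπ/a, hence E_n = ℏ²k²/2m = n²π²ℏ²/(2ma²).
E_1 = 1² × π² / (2 × 0.5 × 4.38²) = 0.5145.

E = 0.514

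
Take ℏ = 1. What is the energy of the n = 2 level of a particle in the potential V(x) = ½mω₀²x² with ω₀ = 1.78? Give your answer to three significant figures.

E = 4.45

The oscillator eigenvalues are E_n = ℏω₀(n + ½), so E_2 = 1.78 × 2.5 = 4.450.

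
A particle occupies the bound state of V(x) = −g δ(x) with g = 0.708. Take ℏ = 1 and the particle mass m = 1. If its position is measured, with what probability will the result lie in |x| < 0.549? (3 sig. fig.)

P = 0.540

The normalised bound state is ψ = √κ e^{−κ|x|} with κ = mg/ℏ² = 0.7080.
P(|x| < d) = ∫_{−d}^{d} κ e^{−2κ|x|} dx = 1 − e^{−2κd} = 1 − e^{−0.7774} = 0.5404.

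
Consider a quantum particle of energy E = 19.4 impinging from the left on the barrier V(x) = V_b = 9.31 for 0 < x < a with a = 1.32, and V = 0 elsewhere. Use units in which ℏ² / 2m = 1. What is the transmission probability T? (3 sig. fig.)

Above the barrier the interior wavenumber is k₂ = √(2m(E − V_b))/ℏ = 3.176, giving phase k₂a = 4.193.
Matching at both interfaces gives T⁻¹ = 1 + V_b² sin²(k₂a) / [4E(E − V_b)] = 1.083, hence T = 0.923.

T = 0.923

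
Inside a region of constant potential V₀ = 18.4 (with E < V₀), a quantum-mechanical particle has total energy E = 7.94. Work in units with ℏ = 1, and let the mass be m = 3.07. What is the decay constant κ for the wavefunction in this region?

κ = 8.01

Since E < V₀ the TISE in this region is ψ'' = κ²ψ with κ = √(2m(V₀ − E))/ℏ.
κ = √(2 × 3.07 × 10.46) = 8.014.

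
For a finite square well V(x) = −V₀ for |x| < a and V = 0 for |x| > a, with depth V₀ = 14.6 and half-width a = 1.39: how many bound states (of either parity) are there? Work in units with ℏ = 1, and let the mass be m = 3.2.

N = 9

Define the well-strength parameter z₀ = (a/ℏ)√(2mV₀) = 1.39 × √(2·3.2·14.6) = 13.44.
The even/odd transcendental equations gain one root per π/2 in z₀, giving N = 1 + ⌊2z₀/π⌋ = 1 + ⌊8.554⌋ = 9.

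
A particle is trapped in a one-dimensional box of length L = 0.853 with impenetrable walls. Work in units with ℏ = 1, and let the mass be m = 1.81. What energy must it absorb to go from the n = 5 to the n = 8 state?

ΔE = 146

E_n = n²π²ℏ²/(2mL²), so ΔE = (8² − 5²) π²ℏ²/(2mL²).
ΔE = 39 × π² / (2 × 1.81 × 0.853²) = 146.1.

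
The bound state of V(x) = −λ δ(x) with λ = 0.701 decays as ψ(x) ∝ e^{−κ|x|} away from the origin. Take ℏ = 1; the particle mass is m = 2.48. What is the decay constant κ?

Integrating the TISE across x = 0 gives the cusp condition ψ'(0⁺) − ψ'(0⁻) = −(2mλ/ℏ²)ψ(0).
With ψ ∝ e^{−κ|x|} this yields −2κ = −2mλ/ℏ², so κ = mλ/ℏ² = 1.738.

κ = 1.74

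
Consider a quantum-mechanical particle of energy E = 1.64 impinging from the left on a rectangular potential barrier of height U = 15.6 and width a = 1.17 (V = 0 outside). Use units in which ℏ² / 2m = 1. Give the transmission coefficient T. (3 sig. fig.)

E < U: inside the barrier ψ ∝ e^{±κx} with κ = √(2m(U − E))/ℏ = 3.736.
κa = 4.371, sinh(κa) = 39.57.
The exact tunnelling result is T⁻¹ = 1 + U² sinh²(κa) / [4E(U − E)] = 4163, so T = 0.000240.

T = 0.000240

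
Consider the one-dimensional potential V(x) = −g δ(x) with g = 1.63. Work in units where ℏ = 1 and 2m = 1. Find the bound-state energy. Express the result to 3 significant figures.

E = -0.664

For x ≠ 0 the bound state is ψ ∝ e^{−κ|x|}; integrating the TISE across the delta gives the cusp condition 2κ = 2mg/ℏ², so κ = 0.8150.
Then E = −ℏ²κ²/(2m) = −mg²/(2ℏ²) = -0.6642.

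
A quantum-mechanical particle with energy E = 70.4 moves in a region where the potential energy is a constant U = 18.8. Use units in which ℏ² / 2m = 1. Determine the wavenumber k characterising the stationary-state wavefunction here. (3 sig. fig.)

k = 7.18

With E > U the solution is oscillatory, ψ ∝ e^{±ikx} with k = √(2m(E − U))/ℏ.
k = √(2 × 0.5 × 51.6) = 7.183.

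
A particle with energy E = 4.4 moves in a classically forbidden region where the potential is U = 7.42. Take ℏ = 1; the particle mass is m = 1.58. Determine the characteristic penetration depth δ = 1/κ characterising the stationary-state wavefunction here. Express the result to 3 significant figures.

δ = 0.324

Since E < U the TISE in this region is ψ'' = κ²ψ with κ = √(2m(U − E))/ℏ.
κ = √(2 × 1.58 × 3.02) = 3.089. The penetration depth is δ = 1/κ = 0.324.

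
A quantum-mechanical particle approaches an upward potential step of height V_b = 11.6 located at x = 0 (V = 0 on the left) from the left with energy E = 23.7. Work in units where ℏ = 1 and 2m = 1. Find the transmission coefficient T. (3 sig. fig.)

The wavenumbers are k₁ = √(2mE)/ℏ = 4.868 on the left and k₂ = √(2m(E − V_b))/ℏ = 3.479 on the right.
Continuity of ψ and ψ′ at the step yields the reflection amplitude r = (k₁ − k₂)/(k₁ + k₂) = 0.1665; thus R = |r|² = 0.02772, T = 0.9723.

T = 0.972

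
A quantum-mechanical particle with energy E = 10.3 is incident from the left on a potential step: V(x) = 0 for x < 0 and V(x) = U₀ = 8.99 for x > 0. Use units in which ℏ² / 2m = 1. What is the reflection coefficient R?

On each side the TISE gives plane waves with k = √(2m(E − V))/ℏ: k₁ = √(2·½·10.3) = 3.209, k₂ = √(2·½·1.31) = 1.145.
Matching ψ and ψ′ at x = 0 gives r = (k₁ − k₂)/(k₁ + k₂), so R = r² = 0.2249 and T = 1 − R = 0.7751.

R = 0.225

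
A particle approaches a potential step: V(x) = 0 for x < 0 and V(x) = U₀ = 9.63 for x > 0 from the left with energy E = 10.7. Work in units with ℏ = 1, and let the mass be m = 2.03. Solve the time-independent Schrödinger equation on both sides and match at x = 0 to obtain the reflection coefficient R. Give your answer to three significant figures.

The wavenumbers are k₁ = √(2mE)/ℏ = 6.591 on the left and k₂ = √(2m(E − U₀))/ℏ = 2.084 on the right.
Continuity of ψ and ψ′ at the step yields the reflection amplitude r = (k₁ − k₂)/(k₁ + k₂) = 0.5195; thus R = |r|² = 0.2699, T = 0.7301.

R = 0.270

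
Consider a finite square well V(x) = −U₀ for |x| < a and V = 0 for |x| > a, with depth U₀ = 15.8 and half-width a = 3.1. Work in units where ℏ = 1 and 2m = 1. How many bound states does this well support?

Define the well-strength parameter z₀ = (a/ℏ)√(2mU₀) = 3.1 × √(2·0.5·15.8) = 12.32.
A new bound state (alternating even/odd) appears each time z₀ passes a multiple of π/2, so N = ⌊2z₀/π⌋ + 1 = ⌊7.845⌋ + 1 = 8.

N = 8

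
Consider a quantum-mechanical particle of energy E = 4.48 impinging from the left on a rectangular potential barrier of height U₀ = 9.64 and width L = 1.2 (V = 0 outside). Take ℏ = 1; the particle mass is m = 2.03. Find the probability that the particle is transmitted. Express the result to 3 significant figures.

T = 0.0000675

Since E < U₀ the interior solution is evanescent with decay constant κ = √(2m(U₀ − E))/ℏ = 4.577.
κL = 5.492, sinh(κL) = 121.4.
Matching ψ, ψ′ at both faces gives T = [1 + U₀² sinh²(κL) / (4E(U₀ − E))]⁻¹ = 1/14820 = 0.0000675.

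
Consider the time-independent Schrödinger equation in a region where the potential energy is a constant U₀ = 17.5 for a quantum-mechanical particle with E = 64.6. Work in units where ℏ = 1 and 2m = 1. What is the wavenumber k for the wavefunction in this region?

k = 6.86

With E > U₀ the solution is oscillatory, ψ ∝ e^{±ikx} with k = √(2m(E − U₀))/ℏ.
k = √(2 × 0.5 × 47.1) = 6.863.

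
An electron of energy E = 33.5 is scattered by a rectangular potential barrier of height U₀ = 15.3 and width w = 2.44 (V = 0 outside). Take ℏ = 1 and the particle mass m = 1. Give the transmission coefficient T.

E > U₀: inside the barrier k₂ = √(2m(E − U₀))/ℏ = 6.033, k₂w = 14.72.
Matching at both interfaces gives T⁻¹ = 1 + U₀² sin²(k₂w) / [4E(E − U₀)] = 1.067, hence T = 0.937.

T = 0.937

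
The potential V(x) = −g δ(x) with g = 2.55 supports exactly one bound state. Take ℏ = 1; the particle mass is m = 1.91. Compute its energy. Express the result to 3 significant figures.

For x ≠ 0 the bound state is ψ ∝ e^{−κ|x|}; integrating the TISE across the delta gives the cusp condition 2κ = 2mg/ℏ², so κ = 4.871.
Then E = −ℏ²κ²/(2m) = −mg²/(2ℏ²) = -6.210.

E = -6.21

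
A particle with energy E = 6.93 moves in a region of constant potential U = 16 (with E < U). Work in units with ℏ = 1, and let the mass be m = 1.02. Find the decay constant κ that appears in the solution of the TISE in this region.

κ = 4.30

Since E < U the TISE in this region is ψ'' = κ²ψ with κ = √(2m(U − E))/ℏ.
κ = √(2 × 1.02 × 9.07) = 4.301.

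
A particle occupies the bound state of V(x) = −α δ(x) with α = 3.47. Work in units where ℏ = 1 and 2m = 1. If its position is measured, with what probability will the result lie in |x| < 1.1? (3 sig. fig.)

P = 0.978

The normalised bound state is ψ = √κ e^{−κ|x|} with κ = mα/ℏ² = 1.735.
P(|x| < d) = ∫_{−d}^{d} κ e^{−2κ|x|} dx = 1 − e^{−2κd} = 1 − e^{−3.817} = 0.9780.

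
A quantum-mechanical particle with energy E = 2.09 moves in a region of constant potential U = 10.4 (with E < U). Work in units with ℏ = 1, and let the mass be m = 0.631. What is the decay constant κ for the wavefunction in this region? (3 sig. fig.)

κ = 3.24

Since E < U the TISE in this region is ψ'' = κ²ψ with κ = √(2m(U − E))/ℏ.
κ = √(2 × 0.631 × 8.31) = 3.238.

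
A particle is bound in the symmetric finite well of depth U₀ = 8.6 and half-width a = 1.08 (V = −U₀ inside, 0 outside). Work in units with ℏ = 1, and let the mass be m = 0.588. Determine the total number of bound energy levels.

Define the well-strength parameter z₀ = (a/ℏ)√(2mU₀) = 1.08 × √(2·0.588·8.6) = 3.435.
A new bound state (alternating even/odd) appears each time z₀ passes a multiple of π/2, so N = ⌊2z₀/π⌋ + 1 = ⌊2.187⌋ + 1 = 3.

N = 3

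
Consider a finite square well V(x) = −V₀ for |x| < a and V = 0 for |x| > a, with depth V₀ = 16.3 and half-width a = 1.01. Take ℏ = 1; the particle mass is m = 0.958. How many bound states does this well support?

Define the well-strength parameter z₀ = (a/ℏ)√(2mV₀) = 1.01 × √(2·0.958·16.3) = 5.644.
A new bound state (alternating even/odd) appears each time z₀ passes a multiple of π/2, so N = ⌊2z₀/π⌋ + 1 = ⌊3.593⌋ + 1 = 4.

N = 4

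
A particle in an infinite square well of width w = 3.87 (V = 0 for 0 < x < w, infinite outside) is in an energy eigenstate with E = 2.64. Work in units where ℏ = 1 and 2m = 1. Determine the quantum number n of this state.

n = 2

From E_n = n²π²ℏ²/(2mw²) invert to n = √(2mw²E)/(πℏ).
n = (3.87/π) × √(2 × 0.5 × 2.64) = 2.002 → n = 2.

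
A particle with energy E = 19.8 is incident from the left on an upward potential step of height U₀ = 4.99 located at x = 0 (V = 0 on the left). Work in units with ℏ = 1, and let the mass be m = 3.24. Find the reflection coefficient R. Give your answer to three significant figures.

The wavenumbers are k₁ = √(2mE)/ℏ = 11.33 on the left and k₂ = √(2m(E − U₀))/ℏ = 9.796 on the right.
Matching ψ and ψ′ at x = 0 gives r = (k₁ − k₂)/(k₁ + k₂), so R = r² = 0.005252 and T = 1 − R = 0.9947.

R = 0.00525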